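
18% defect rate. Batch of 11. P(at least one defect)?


P(all good) = (41/50)^11 = 550329031716248441/4882812500000000000
P(≥1 defect) = 4332483468283751559/4882812500000000000

P = 4332483468283751559/4882812500000000000 ≈ 88.73%


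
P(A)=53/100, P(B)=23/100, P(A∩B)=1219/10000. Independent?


P(A)×P(B) = 1219/10000
P(A∩B) = 1219/10000
Equal ✓ → Independent

Yes, independent


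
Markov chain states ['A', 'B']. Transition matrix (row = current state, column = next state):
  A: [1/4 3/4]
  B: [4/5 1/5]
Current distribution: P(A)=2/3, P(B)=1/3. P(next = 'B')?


P(next=B) = Σᵢ P(now=i)×P(i→B)
= 2/3×3/4 + 1/3×1/5
= 1/2 + 1/15 = 17/30

P = 17/30 ≈ 0.5667


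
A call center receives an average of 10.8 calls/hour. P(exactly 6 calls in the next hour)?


Poisson(λ=10.8): P(X=6) = e^(-λ)×λ^k/k!
= e^(-10.8) × 10.8^6 / 6!
≈ 2.039950341e-05 × 1586874.32294 / 720 ≈ 0.044960

P(X=6) ≈ 0.044960 ≈ 4.50%


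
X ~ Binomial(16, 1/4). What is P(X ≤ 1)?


P(X ≤ 1) = Σ P(X=i) for i=0..1
P(X=0) = 43046721/4294967296
P(X=1) = 14348907/268435456
Sum = 272629233/4294967296

P(X ≤ 1) = 272629233/4294967296 ≈ 6.35%


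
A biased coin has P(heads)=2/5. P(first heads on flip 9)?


Geometric: P(X=9) = (1-p)^(k-1)×p = (3/5)^8×2/5 = 13122/1953125

P(X=9) = 13122/1953125 ≈ 0.67%


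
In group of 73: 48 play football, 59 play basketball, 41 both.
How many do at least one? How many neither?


|A∪B| = 48+59-41 = 66
Neither = 73-66 = 7

At least one: 66; Neither: 7


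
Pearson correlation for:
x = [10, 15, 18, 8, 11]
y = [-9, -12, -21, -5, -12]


n=5, Σx=62, Σy=-59, Σxy=-820, Σx²=834, Σy²=835
r = (5×(-820) - 62×(-59))/√((5×834 - 62²)(5×835 - (-59)²))
= -442/√(326×694) = -442/√226244 ≈ -442/475.6511 ≈ -0.9293

r ≈ -0.9293


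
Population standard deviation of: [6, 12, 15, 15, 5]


Mean = 53/5
  (6-53/5)²=529/25
  (12-53/5)²=49/25
  (15-53/5)²=484/25
  (15-53/5)²=484/25
  (5-53/5)²=784/25
Σ(x-μ)² = 466/5
σ² = (466/5)/5 = 466/25

σ = √(466/25) ≈ 4.3174


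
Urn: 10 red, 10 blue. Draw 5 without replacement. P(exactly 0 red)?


Hypergeometric: C(10,0)×C(10,5)/C(20,5)
= 1×252/15504 = 21/1292

P(X=0) = 21/1292 ≈ 1.63%


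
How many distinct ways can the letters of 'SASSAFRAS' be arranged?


Letters: 9, freq: {'S': 4, 'A': 3, 'F': 1, 'R': 1}
9!/(4!×3!×1!×1!) = 362880/144 = 2520

2520


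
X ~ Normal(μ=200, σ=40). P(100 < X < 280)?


z₁=(100-200)/40=-2.5, z₂=(280-200)/40=2.0
P = Φ(2.0) - Φ(-2.5) = 0.977250 - 0.006210 = 0.971040 ≈ 0.9710

P(100 < X < 280) ≈ 0.9710


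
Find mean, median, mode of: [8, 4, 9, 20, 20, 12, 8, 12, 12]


Sorted: [4, 8, 8, 9, 12, 12, 12, 20, 20]
Mean = 105/9 = 35/3
Median = 12
Freq: {8: 2, 4: 1, 9: 1, 20: 2, 12: 3}
Mode: [12]

Mean=35/3, Median=12, Mode=12


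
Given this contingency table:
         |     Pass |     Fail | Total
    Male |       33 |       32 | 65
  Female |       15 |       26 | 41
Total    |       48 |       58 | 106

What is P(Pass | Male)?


P(Pass | Male) = 33/(33+32) = 33/65

P(Pass|Male) = 33/65 ≈ 50.77%


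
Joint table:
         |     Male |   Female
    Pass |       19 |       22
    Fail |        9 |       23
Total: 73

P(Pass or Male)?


P(Pass∨Male) = P(Pass) + P(Male) - P(Pass∧Male)
= (41 + 28 - 19)/73 = 50/73

P = 50/73 ≈ 68.49%


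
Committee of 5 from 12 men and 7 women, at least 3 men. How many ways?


Count by #men:
  3M,2W: C(12,3)×C(7,2)=4620
  4M,1W: C(12,4)×C(7,1)=3465
  5M,0W: C(12,5)×C(7,0)=792
Total = 8877

8877


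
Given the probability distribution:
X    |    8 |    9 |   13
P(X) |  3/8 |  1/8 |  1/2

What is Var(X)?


E[X] = 85/8
E[X²] = 949/8
Var(X) = E[X²] - (E[X])² = 949/8 - 7225/64 = 367/64

Var(X) = 367/64 ≈ 5.7344


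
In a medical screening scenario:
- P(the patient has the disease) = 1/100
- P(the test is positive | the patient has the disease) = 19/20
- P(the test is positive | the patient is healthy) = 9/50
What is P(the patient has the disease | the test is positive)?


Using Bayes' theorem:
P(A|B) = P(B|A)·P(A) / P(B)

P(the test is positive) = 19/20 × 1/100 + 9/50 × 99/100
= 19/2000 + 891/5000 = 1877/10000

P(the patient has the disease|the test is positive) = (19/2000) / (1877/10000) = 95/1877

P(the patient has the disease|the test is positive) = 95/1877 ≈ 5.06%


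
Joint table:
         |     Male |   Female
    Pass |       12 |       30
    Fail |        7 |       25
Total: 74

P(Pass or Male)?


P(Pass∨Male) = P(Pass) + P(Male) - P(Pass∧Male)
= (42 + 19 - 12)/74 = 49/74

P = 49/74 ≈ 66.22%


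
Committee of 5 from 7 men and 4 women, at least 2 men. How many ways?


Count by #men:
  2M,3W: C(7,2)×C(4,3)=84
  3M,2W: C(7,3)×C(4,2)=210
  4M,1W: C(7,4)×C(4,1)=140
  5M,0W: C(7,5)×C(4,0)=21
Total = 455

455


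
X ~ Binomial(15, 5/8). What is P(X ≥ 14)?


P(X ≥ 14) = Σ P(X=i) for i=14..15
P(X=14) = 274658203125/35184372088832
P(X=15) = 30517578125/35184372088832
Sum = 152587890625/17592186044416

P(X ≥ 14) = 152587890625/17592186044416 ≈ 0.87%


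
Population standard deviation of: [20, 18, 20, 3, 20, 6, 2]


Mean = 89/7
  (20-89/7)²=2601/49
  (18-89/7)²=1369/49
  (20-89/7)²=2601/49
  (3-89/7)²=4624/49
  (20-89/7)²=2601/49
  (6-89/7)²=2209/49
  (2-89/7)²=5625/49
Σ(x-μ)² = 3090/7
σ² = (3090/7)/7 = 3090/49

σ = √(3090/49) ≈ 7.9411


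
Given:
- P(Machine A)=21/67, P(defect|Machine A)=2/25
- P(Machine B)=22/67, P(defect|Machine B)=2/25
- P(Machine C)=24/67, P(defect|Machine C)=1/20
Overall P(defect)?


P(B) = Σ P(B|Aᵢ)×P(Aᵢ)
  2/25×21/67 = 42/1675
  2/25×22/67 = 44/1675
  1/20×24/67 = 6/335
Sum = 116/1675

P(defect) = 116/1675 ≈ 6.93%


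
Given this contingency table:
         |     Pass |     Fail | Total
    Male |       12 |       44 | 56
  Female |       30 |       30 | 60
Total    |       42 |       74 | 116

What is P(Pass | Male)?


P(Pass | Male) = 12/(12+44) = 12/56 = 3/14

P(Pass|Male) = 3/14 ≈ 21.43%


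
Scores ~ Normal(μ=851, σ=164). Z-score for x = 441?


z = (x - μ)/σ = (441 - 851)/164 = -2.5

z = -2.5


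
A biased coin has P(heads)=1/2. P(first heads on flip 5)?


Geometric: P(X=5) = (1-p)^(k-1)×p = (1/2)^4×1/2 = 1/32

P(X=5) = 1/32 ≈ 3.12%


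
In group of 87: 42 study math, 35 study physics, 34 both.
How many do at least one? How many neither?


|A∪B| = 42+35-34 = 43
Neither = 87-43 = 44

At least one: 43; Neither: 44


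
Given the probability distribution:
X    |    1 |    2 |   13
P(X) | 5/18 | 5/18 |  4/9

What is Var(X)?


E[X] = 119/18
E[X²] = 153/2
Var(X) = E[X²] - (E[X])² = 153/2 - 14161/324 = 10625/324

Var(X) = 10625/324 ≈ 32.7932


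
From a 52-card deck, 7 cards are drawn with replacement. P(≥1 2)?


P(not a 2) = 48/52 = 12/13
P(none in 7 draws) = (12/13)^7 = 35831808/62748517
P(≥1 2) = 1 - 35831808/62748517 = 26916709/62748517

P = 26916709/62748517 ≈ 42.90%


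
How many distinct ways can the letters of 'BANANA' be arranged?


Letters: 6, freq: {'B': 1, 'A': 3, 'N': 2}
6!/(1!×3!×2!) = 720/12 = 60

60


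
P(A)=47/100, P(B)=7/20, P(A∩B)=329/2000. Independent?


P(A)×P(B) = 329/2000
P(A∩B) = 329/2000
Equal ✓ → Independent

Yes, independent


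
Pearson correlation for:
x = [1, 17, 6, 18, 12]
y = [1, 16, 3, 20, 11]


n=5, Σx=54, Σy=51, Σxy=783, Σx²=794, Σy²=787
r = (5×783 - 54×51)/√((5×794 - 54²)(5×787 - 51²))
= 1161/√(1054×1334) = 1161/√1406036 ≈ 1161/1185.7639 ≈ 0.9791

r ≈ 0.9791


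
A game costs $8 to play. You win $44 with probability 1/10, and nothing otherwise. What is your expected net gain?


E[gain] = (44-8)×1/10 + (-8)×9/10
= 18/5 - 36/5 = -18/5

Expected net gain = $-18/5 ≈ $-3.60


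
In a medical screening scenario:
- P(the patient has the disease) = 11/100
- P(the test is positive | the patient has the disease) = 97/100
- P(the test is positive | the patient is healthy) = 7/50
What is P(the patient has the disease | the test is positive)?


Using Bayes' theorem:
P(A|B) = P(B|A)·P(A) / P(B)

P(the test is positive) = 97/100 × 11/100 + 7/50 × 89/100
= 1067/10000 + 623/5000 = 2313/10000

P(the patient has the disease|the test is positive) = (1067/10000) / (2313/10000) = 1067/2313

P(the patient has the disease|the test is positive) = 1067/2313 ≈ 46.13%


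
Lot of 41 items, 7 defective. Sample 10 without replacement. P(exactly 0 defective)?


Hypergeometric: C(7,0)×C(34,10)/C(41,10)
= 1×131128140/1121099408 = 13485/115292

P(X=0) = 13485/115292 ≈ 11.70%


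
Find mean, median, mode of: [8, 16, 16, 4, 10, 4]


Sorted: [4, 4, 8, 10, 16, 16]
Mean = 58/6 = 29/3
Median = 9
Freq: {8: 1, 16: 2, 4: 2, 10: 1}
Mode: [4, 16]

Mean=29/3, Median=9, Mode=[4, 16]


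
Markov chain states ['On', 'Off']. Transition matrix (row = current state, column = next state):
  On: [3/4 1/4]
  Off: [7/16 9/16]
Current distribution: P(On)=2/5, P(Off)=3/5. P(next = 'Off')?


P(next=Off) = Σᵢ P(now=i)×P(i→Off)
= 2/5×1/4 + 3/5×9/16
= 1/10 + 27/80 = 7/16

P = 7/16 ≈ 0.4375


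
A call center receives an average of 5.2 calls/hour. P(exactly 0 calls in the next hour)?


Poisson(λ=5.2): P(X=0) = e^(-λ)×λ^k/k!
= e^(-5.2) × 5.2^0 / 0!
≈ 0.005516564421 × 1 / 1 ≈ 0.005517

P(X=0) ≈ 0.005517 ≈ 0.55%


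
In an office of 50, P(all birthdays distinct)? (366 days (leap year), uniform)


P(all different) = Π(366-i)/366 for i=0..49
= (366/366)×(365/366)×...×(317/366)
= 0.029927

P ≈ 0.0299 ≈ 2.99%


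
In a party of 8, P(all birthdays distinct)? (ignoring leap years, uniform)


P(all different) = Π(365-i)/365 for i=0..7
= (365/365)×(364/365)×...×(358/365)
= 0.925665

P ≈ 0.9257 ≈ 92.57%


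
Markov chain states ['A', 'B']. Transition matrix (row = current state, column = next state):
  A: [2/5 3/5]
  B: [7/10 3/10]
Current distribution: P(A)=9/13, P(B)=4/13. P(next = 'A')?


P(next=A) = Σᵢ P(now=i)×P(i→A)
= 9/13×2/5 + 4/13×7/10
= 18/65 + 14/65 = 32/65

P = 32/65 ≈ 0.4923


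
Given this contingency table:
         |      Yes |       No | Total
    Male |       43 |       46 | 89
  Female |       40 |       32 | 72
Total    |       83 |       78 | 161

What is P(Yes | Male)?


P(Yes | Male) = 43/(43+46) = 43/89

P(Yes|Male) = 43/89 ≈ 48.31%


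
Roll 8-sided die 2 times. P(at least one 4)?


P(no 4)^2 = (7/8)^2 = 49/64
P(≥1) = 1 - 49/64 = 15/64

P = 15/64 ≈ 23.44%


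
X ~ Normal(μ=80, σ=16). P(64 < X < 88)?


z₁=(64-80)/16=-1.0, z₂=(88-80)/16=0.5
P = Φ(0.5) - Φ(-1.0) = 0.691462 - 0.158655 = 0.532807 ≈ 0.5328

P(64 < X < 88) ≈ 0.5328


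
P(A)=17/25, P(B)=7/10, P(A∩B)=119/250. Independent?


P(A)×P(B) = 119/250
P(A∩B) = 119/250
Equal ✓ → Independent

Yes, independent


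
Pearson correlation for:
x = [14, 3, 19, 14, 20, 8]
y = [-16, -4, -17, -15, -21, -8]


n=6, Σx=78, Σy=-81, Σxy=-1253, Σx²=1226, Σy²=1291
r = (6×(-1253) - 78×(-81))/√((6×1226 - 78²)(6×1291 - (-81)²))
= -1200/√(1272×1185) = -1200/√1507320 ≈ -1200/1227.7296 ≈ -0.9774

r ≈ -0.9774


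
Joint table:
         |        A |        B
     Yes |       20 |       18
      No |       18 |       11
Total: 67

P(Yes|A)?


P(Yes|A) = 20/(20+18) = 20/38 = 10/19

P = 10/19 ≈ 52.63%


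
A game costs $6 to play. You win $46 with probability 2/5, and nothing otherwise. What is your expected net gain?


E[gain] = (46-6)×2/5 + (-6)×3/5
= 16 - 18/5 = 62/5

Expected net gain = $62/5 ≈ $12.40


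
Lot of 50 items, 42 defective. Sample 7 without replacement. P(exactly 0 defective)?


Hypergeometric: C(42,0)×C(8,7)/C(50,7)
= 1×8/99884400 = 1/12485550

P(X=0) = 1/12485550 ≈ 0.00%


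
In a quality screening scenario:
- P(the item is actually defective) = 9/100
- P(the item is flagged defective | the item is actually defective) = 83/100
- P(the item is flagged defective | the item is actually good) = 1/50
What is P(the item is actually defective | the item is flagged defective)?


Using Bayes' theorem:
P(A|B) = P(B|A)·P(A) / P(B)

P(the item is flagged defective) = 83/100 × 9/100 + 1/50 × 91/100
= 747/10000 + 91/5000 = 929/10000

P(the item is actually defective|the item is flagged defective) = (747/10000) / (929/10000) = 747/929

P(the item is actually defective|the item is flagged defective) = 747/929 ≈ 80.41%


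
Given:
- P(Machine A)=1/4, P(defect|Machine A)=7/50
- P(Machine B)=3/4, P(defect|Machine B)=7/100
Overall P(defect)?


P(B) = Σ P(B|Aᵢ)×P(Aᵢ)
  7/50×1/4 = 7/200
  7/100×3/4 = 21/400
Sum = 7/80

P(defect) = 7/80 ≈ 8.75%


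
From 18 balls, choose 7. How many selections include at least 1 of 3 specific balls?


Complement: C(18,7) - C(15,7) = 31824 - 6435 = 25389

25389


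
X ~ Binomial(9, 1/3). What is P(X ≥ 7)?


P(X ≥ 7) = Σ P(X=i) for i=7..9
P(X=7) = 16/2187
P(X=8) = 2/2187
P(X=9) = 1/19683
Sum = 163/19683

P(X ≥ 7) = 163/19683 ≈ 0.83%


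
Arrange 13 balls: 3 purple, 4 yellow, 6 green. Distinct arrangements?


13!/(3!×4!×6!) = 60060

60060


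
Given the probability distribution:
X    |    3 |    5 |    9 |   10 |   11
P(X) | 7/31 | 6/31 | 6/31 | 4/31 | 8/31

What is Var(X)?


E[X] = 233/31
E[X²] = 2067/31
Var(X) = E[X²] - (E[X])² = 2067/31 - 54289/961 = 9788/961

Var(X) = 9788/961 ≈ 10.1852


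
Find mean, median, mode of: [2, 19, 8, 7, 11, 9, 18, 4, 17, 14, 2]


Sorted: [2, 2, 4, 7, 8, 9, 11, 14, 17, 18, 19]
Mean = 111/11
Median = 9
Freq: {2: 2, 19: 1, 8: 1, 7: 1, 11: 1, 9: 1, 18: 1, 4: 1, 17: 1, 14: 1}
Mode: [2]

Mean=111/11, Median=9, Mode=2


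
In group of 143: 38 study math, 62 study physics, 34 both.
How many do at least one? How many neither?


|A∪B| = 38+62-34 = 66
Neither = 143-66 = 77

At least one: 66; Neither: 77


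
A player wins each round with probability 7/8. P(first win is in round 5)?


Geometric: P(X=5) = (1-p)^(k-1)×p = (1/8)^4×7/8 = 7/32768

P(X=5) = 7/32768 ≈ 0.02%


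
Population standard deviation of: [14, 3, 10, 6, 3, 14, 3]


Mean = 53/7
  (14-53/7)²=2025/49
  (3-53/7)²=1024/49
  (10-53/7)²=289/49
  (6-53/7)²=121/49
  (3-53/7)²=1024/49
  (14-53/7)²=2025/49
  (3-53/7)²=1024/49
Σ(x-μ)² = 1076/7
σ² = (1076/7)/7 = 1076/49

σ = √(1076/49) ≈ 4.6861


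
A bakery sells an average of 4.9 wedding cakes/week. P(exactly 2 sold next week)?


Poisson(λ=4.9): P(X=2) = e^(-λ)×λ^k/k!
= e^(-4.9) × 4.9^2 / 2!
≈ 0.007446583071 × 24.01 / 2 ≈ 0.089396

P(X=2) ≈ 0.089396 ≈ 8.94%


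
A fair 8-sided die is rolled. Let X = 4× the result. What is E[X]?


E[die] = (1+8)/2 = 9/2
E[X] = 4 × 9/2 = 18

E[X] = 18


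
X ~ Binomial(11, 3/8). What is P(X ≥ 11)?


P(X ≥ 11) = Σ P(X=i) for i=11..11
P(X=11) = 177147/8589934592
Sum = 177147/8589934592

P(X ≥ 11) = 177147/8589934592 ≈ 0.00%


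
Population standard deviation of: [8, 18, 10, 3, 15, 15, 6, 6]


Mean = 81/8
  (8-81/8)²=289/64
  (18-81/8)²=3969/64
  (10-81/8)²=1/64
  (3-81/8)²=3249/64
  (15-81/8)²=1521/64
  (15-81/8)²=1521/64
  (6-81/8)²=1089/64
  (6-81/8)²=1089/64
Σ(x-μ)² = 1591/8
σ² = (1591/8)/8 = 1591/64

σ = √(1591/64) ≈ 4.9859


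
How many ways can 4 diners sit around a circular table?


Circular arrangements of 4 distinct objects: fix one position to break rotational symmetry.
(n-1)! = 3! = 6

6


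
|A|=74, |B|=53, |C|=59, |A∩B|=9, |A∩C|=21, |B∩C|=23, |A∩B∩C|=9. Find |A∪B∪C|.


|A∪B∪C| = 74+53+59-9-21-23+9 = 142

|A∪B∪C| = 142


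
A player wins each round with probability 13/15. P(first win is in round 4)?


Geometric: P(X=4) = (1-p)^(k-1)×p = (2/15)^3×13/15 = 104/50625

P(X=4) = 104/50625 ≈ 0.21%


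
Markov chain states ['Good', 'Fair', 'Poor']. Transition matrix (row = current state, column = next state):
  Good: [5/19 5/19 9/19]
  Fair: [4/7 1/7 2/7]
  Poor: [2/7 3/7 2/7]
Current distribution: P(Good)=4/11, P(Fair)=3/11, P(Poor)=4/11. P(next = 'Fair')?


P(next=Fair) = Σᵢ P(now=i)×P(i→Fair)
= 4/11×5/19 + 3/11×1/7 + 4/11×3/7
= 20/209 + 3/77 + 12/77 = 425/1463

P = 425/1463 ≈ 0.2905


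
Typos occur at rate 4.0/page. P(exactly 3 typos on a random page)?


Poisson(λ=4.0): P(X=3) = e^(-λ)×λ^k/k!
= e^(-4.0) × 4.0^3 / 3!
≈ 0.01831563889 × 64 / 6 ≈ 0.195367

P(X=3) ≈ 0.195367 ≈ 19.54%


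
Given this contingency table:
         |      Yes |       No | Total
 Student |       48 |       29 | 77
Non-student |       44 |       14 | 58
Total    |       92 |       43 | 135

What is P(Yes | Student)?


P(Yes | Student) = 48/(48+29) = 48/77

P(Yes|Student) = 48/77 ≈ 62.34%


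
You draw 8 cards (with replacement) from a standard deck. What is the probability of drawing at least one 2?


P(not a 2) = 48/52 = 12/13
P(none in 8 draws) = (12/13)^8 = 429981696/815730721
P(≥1 2) = 1 - 429981696/815730721 = 385749025/815730721

P = 385749025/815730721 ≈ 47.29%


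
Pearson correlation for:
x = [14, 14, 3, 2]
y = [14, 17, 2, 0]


n=4, Σx=33, Σy=33, Σxy=440, Σx²=405, Σy²=489
r = (4×440 - 33×33)/√((4×405 - 33²)(4×489 - 33²))
= 671/√(531×867) = 671/√460377 ≈ 671/678.5109 ≈ 0.9889

r ≈ 0.9889


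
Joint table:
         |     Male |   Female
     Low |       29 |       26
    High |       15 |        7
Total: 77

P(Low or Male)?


P(Low∨Male) = P(Low) + P(Male) - P(Low∧Male)
= (55 + 44 - 29)/77 = 70/77 = 10/11

P = 10/11 ≈ 90.91%


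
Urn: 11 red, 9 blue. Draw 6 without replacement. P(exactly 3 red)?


Hypergeometric: C(11,3)×C(9,3)/C(20,6)
= 165×84/38760 = 231/646

P(X=3) = 231/646 ≈ 35.76%


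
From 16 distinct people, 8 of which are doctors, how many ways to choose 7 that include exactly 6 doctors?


Choose 6 of the 8 doctors and 1 of the other 8 people:
C(8,6)×C(8,1) = 28×8 = 224

224


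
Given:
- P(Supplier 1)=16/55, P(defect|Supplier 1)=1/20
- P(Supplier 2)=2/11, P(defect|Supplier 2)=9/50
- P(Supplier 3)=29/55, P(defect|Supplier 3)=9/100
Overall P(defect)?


P(B) = Σ P(B|Aᵢ)×P(Aᵢ)
  1/20×16/55 = 4/275
  9/50×2/11 = 9/275
  9/100×29/55 = 261/5500
Sum = 521/5500

P(defect) = 521/5500 ≈ 9.47%


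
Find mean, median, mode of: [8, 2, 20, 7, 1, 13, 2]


Sorted: [1, 2, 2, 7, 8, 13, 20]
Mean = 53/7
Median = 7
Freq: {8: 1, 2: 2, 20: 1, 7: 1, 1: 1, 13: 1}
Mode: [2]

Mean=53/7, Median=7, Mode=2


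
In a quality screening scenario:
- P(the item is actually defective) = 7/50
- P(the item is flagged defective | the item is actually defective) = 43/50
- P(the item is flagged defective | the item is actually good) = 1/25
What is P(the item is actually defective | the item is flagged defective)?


Using Bayes' theorem:
P(A|B) = P(B|A)·P(A) / P(B)

P(the item is flagged defective) = 43/50 × 7/50 + 1/25 × 43/50
= 301/2500 + 43/1250 = 387/2500

P(the item is actually defective|the item is flagged defective) = (301/2500) / (387/2500) = 7/9

P(the item is actually defective|the item is flagged defective) = 7/9 ≈ 77.78%


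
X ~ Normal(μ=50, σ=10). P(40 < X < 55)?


z₁=(40-50)/10=-1.0, z₂=(55-50)/10=0.5
P = Φ(0.5) - Φ(-1.0) = 0.691462 - 0.158655 = 0.532807 ≈ 0.5328

P(40 < X < 55) ≈ 0.5328


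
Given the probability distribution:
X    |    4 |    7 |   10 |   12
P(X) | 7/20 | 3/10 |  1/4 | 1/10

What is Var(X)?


E[X] = 36/5
E[X²] = 597/10
Var(X) = E[X²] - (E[X])² = 597/10 - 1296/25 = 393/50

Var(X) = 393/50 ≈ 7.8600


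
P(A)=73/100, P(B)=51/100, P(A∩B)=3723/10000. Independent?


P(A)×P(B) = 3723/10000
P(A∩B) = 3723/10000
Equal ✓ → Independent

Yes, independent


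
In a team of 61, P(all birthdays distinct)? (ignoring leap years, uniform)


P(all different) = Π(365-i)/365 for i=0..60
= (365/365)×(364/365)×...×(305/365)
= 0.004911

P ≈ 0.0049 ≈ 0.49%


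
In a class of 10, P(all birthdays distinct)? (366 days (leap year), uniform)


P(all different) = Π(366-i)/366 for i=0..9
= (366/366)×(365/366)×...×(357/366)
= 0.883355

P ≈ 0.8834 ≈ 88.34%


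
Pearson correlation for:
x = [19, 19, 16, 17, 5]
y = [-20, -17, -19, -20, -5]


n=5, Σx=76, Σy=-81, Σxy=-1372, Σx²=1292, Σy²=1475
r = (5×(-1372) - 76×(-81))/√((5×1292 - 76²)(5×1475 - (-81)²))
= -704/√(684×814) = -704/√556776 ≈ -704/746.1742 ≈ -0.9435

r ≈ -0.9435


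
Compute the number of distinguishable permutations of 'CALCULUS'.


Letters: 8, freq: {'C': 2, 'A': 1, 'L': 2, 'U': 2, 'S': 1}
8!/(2!×1!×2!×2!×1!) = 40320/8 = 5040

5040


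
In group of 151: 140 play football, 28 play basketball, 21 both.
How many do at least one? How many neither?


|A∪B| = 140+28-21 = 147
Neither = 151-147 = 4

At least one: 147; Neither: 4


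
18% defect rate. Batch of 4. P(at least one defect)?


P(all good) = (41/50)^4 = 2825761/6250000
P(≥1 defect) = 3424239/6250000

P = 3424239/6250000 ≈ 54.79%


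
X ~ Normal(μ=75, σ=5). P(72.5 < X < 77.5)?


z₁=(72.5-75)/5=-0.5, z₂=(77.5-75)/5=0.5
P = Φ(0.5) - Φ(-0.5) = 0.691462 - 0.308538 = 0.382924 ≈ 0.3829

P(72.5 < X < 77.5) ≈ 0.3829


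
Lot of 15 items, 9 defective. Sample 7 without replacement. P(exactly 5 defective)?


Hypergeometric: C(9,5)×C(6,2)/C(15,7)
= 126×15/6435 = 42/143

P(X=5) = 42/143 ≈ 29.37%


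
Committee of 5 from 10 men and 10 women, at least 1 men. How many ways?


Count by #men:
  1M,4W: C(10,1)×C(10,4)=2100
  2M,3W: C(10,2)×C(10,3)=5400
  3M,2W: C(10,3)×C(10,2)=5400
  4M,1W: C(10,4)×C(10,1)=2100
  5M,0W: C(10,5)×C(10,0)=252
Total = 15252

15252


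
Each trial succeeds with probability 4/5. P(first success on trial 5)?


Geometric: P(X=5) = (1-p)^(k-1)×p = (1/5)^4×4/5 = 4/3125

P(X=5) = 4/3125 ≈ 0.13%


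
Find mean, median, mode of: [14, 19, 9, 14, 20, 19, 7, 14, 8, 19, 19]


Sorted: [7, 8, 9, 14, 14, 14, 19, 19, 19, 19, 20]
Mean = 162/11
Median = 14
Freq: {14: 3, 19: 4, 9: 1, 20: 1, 7: 1, 8: 1}
Mode: [19]

Mean=162/11, Median=14, Mode=19


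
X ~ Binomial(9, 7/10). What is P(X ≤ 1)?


P(X ≤ 1) = Σ P(X=i) for i=0..1
P(X=0) = 19683/1000000000
P(X=1) = 413343/1000000000
Sum = 216513/500000000

P(X ≤ 1) = 216513/500000000 ≈ 0.04%


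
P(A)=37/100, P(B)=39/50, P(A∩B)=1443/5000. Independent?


P(A)×P(B) = 1443/5000
P(A∩B) = 1443/5000
Equal ✓ → Independent

Yes, independent


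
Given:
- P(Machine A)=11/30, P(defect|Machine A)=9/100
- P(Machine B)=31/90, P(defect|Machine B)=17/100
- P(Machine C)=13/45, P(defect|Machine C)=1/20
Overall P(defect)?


P(B) = Σ P(B|Aᵢ)×P(Aᵢ)
  9/100×11/30 = 33/1000
  17/100×31/90 = 527/9000
  1/20×13/45 = 13/900
Sum = 53/500

P(defect) = 53/500 ≈ 10.60%


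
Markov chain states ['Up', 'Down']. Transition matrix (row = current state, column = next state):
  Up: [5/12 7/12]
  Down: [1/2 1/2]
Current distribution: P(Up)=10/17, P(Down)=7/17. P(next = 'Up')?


P(next=Up) = Σᵢ P(now=i)×P(i→Up)
= 10/17×5/12 + 7/17×1/2
= 25/102 + 7/34 = 23/51

P = 23/51 ≈ 0.4510


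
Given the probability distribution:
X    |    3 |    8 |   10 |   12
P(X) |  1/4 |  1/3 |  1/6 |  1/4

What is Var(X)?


E[X] = 97/12
E[X²] = 305/4
Var(X) = E[X²] - (E[X])² = 305/4 - 9409/144 = 1571/144

Var(X) = 1571/144 ≈ 10.9097


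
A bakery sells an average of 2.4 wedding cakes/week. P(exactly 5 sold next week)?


Poisson(λ=2.4): P(X=5) = e^(-λ)×λ^k/k!
= e^(-2.4) × 2.4^5 / 5!
≈ 0.09071795329 × 79.62624 / 120 ≈ 0.060196

P(X=5) ≈ 0.060196 ≈ 6.02%


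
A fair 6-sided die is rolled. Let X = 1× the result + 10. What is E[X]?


E[die] = (1+6)/2 = 7/2
E[X] = 1×7/2 + 10 = 27/2

E[X] = 27/2


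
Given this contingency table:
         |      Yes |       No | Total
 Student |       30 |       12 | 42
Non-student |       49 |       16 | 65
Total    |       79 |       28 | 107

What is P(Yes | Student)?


P(Yes | Student) = 30/(30+12) = 30/42 = 5/7

P(Yes|Student) = 5/7 ≈ 71.43%


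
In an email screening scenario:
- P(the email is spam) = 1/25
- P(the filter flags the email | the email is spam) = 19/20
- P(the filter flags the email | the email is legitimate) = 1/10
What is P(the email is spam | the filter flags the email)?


Using Bayes' theorem:
P(A|B) = P(B|A)·P(A) / P(B)

P(the filter flags the email) = 19/20 × 1/25 + 1/10 × 24/25
= 19/500 + 12/125 = 67/500

P(the email is spam|the filter flags the email) = (19/500) / (67/500) = 19/67

P(the email is spam|the filter flags the email) = 19/67 ≈ 28.36%


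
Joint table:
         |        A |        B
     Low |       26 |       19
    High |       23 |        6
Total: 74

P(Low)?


P(Low) = (26+19)/74 = 45/74

P(Low) = 45/74 ≈ 60.81%


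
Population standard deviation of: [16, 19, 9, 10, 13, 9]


Mean = 76/6 = 38/3
  (16-38/3)²=100/9
  (19-38/3)²=361/9
  (9-38/3)²=121/9
  (10-38/3)²=64/9
  (13-38/3)²=1/9
  (9-38/3)²=121/9
Σ(x-μ)² = 256/3
σ² = (256/3)/6 = 128/9

σ = √(128/9) ≈ 3.7712


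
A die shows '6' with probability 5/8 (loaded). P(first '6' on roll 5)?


Geometric: P(X=5) = (1-p)^(k-1)×p = (3/8)^4×5/8 = 405/32768

P(X=5) = 405/32768 ≈ 1.24%


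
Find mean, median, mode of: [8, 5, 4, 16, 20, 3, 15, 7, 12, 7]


Sorted: [3, 4, 5, 7, 7, 8, 12, 15, 16, 20]
Mean = 97/10
Median = 15/2
Freq: {8: 1, 5: 1, 4: 1, 16: 1, 20: 1, 3: 1, 15: 1, 7: 2, 12: 1}
Mode: [7]

Mean=97/10, Median=15/2, Mode=7


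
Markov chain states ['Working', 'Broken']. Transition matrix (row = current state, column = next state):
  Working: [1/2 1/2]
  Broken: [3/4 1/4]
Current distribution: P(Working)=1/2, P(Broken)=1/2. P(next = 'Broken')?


P(next=Broken) = Σᵢ P(now=i)×P(i→Broken)
= 1/2×1/2 + 1/2×1/4
= 1/4 + 1/8 = 3/8

P = 3/8 ≈ 0.3750


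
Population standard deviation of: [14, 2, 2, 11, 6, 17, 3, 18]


Mean = 73/8
  (14-73/8)²=1521/64
  (2-73/8)²=3249/64
  (2-73/8)²=3249/64
  (11-73/8)²=225/64
  (6-73/8)²=625/64
  (17-73/8)²=3969/64
  (3-73/8)²=2401/64
  (18-73/8)²=5041/64
Σ(x-μ)² = 2535/8
σ² = (2535/8)/8 = 2535/64

σ = √(2535/64) ≈ 6.2936


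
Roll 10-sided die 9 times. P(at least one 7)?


P(no 7)^9 = (9/10)^9 = 387420489/1000000000
P(≥1) = 1 - 387420489/1000000000 = 612579511/1000000000

P = 612579511/1000000000 ≈ 61.26%


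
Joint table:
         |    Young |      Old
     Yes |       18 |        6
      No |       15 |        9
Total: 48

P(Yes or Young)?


P(Yes∨Young) = P(Yes) + P(Young) - P(Yes∧Young)
= (24 + 33 - 18)/48 = 39/48 = 13/16

P = 13/16 ≈ 81.25%


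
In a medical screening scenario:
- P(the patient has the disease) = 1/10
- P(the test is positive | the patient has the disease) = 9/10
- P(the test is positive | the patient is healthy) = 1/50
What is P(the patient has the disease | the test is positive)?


Using Bayes' theorem:
P(A|B) = P(B|A)·P(A) / P(B)

P(the test is positive) = 9/10 × 1/10 + 1/50 × 9/10
= 9/100 + 9/500 = 27/250

P(the patient has the disease|the test is positive) = (9/100) / (27/250) = 5/6

P(the patient has the disease|the test is positive) = 5/6 ≈ 83.33%


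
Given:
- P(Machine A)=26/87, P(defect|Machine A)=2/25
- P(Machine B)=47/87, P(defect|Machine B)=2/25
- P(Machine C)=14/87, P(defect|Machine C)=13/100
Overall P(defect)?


P(B) = Σ P(B|Aᵢ)×P(Aᵢ)
  2/25×26/87 = 52/2175
  2/25×47/87 = 94/2175
  13/100×14/87 = 91/4350
Sum = 383/4350

P(defect) = 383/4350 ≈ 8.80%


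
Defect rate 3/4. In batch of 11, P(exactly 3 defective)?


Binomial: P(X=3) = C(11,3)×p^3×(1-p)^8
= 165 × 27/64 × 1/65536 = 4455/4194304

P(X=3) = 4455/4194304 ≈ 0.11%


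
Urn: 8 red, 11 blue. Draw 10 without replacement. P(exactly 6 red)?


Hypergeometric: C(8,6)×C(11,4)/C(19,10)
= 28×330/92378 = 420/4199

P(X=6) = 420/4199 ≈ 10.00%


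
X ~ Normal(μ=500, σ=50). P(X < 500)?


z = (500-500)/50 = 0.0
P(Z < 0.0) = 0.5000

P(X < 500) ≈ 0.5000


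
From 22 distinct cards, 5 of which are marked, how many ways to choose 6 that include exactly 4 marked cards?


Choose 4 of the 5 marked cards and 2 of the other 17 cards:
C(5,4)×C(17,2) = 5×136 = 680

680


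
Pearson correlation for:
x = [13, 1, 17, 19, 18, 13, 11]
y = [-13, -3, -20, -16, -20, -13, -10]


n=7, Σx=92, Σy=-95, Σxy=-1455, Σx²=1434, Σy²=1503
r = (7×(-1455) - 92×(-95))/√((7×1434 - 92²)(7×1503 - (-95)²))
= -1445/√(1574×1496) = -1445/√2354704 ≈ -1445/1534.5045 ≈ -0.9417

r ≈ -0.9417


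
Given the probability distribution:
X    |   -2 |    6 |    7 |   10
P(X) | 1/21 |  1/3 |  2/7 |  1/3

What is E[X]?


E[X] = Σ x·P(X=x)
= (-2)×(1/21) + (6)×(1/3) + (7)×(2/7) + (10)×(1/3)
= 152/21

E[X] = 152/21


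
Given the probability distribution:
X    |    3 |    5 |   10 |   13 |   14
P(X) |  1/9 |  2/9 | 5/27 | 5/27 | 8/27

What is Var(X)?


E[X] = 266/27
E[X²] = 1030/9
Var(X) = E[X²] - (E[X])² = 1030/9 - 70756/729 = 12674/729

Var(X) = 12674/729 ≈ 17.3855


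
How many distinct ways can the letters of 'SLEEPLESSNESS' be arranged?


Letters: 13, freq: {'S': 5, 'L': 2, 'E': 4, 'P': 1, 'N': 1}
13!/(5!×2!×4!×1!×1!) = 6227020800/5760 = 1081080

1081080


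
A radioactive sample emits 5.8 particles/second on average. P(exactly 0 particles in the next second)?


Poisson(λ=5.8): P(X=0) = e^(-λ)×λ^k/k!
= e^(-5.8) × 5.8^0 / 0!
≈ 0.003027554745 × 1 / 1 ≈ 0.003028

P(X=0) ≈ 0.003028 ≈ 0.30%


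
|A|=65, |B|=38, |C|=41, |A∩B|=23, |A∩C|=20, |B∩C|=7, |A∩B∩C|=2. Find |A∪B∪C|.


|A∪B∪C| = 65+38+41-23-20-7+2 = 96

|A∪B∪C| = 96


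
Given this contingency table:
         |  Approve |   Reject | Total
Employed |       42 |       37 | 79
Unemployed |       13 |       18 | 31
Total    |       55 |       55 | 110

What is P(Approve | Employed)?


P(Approve | Employed) = 42/(42+37) = 42/79

P(Approve|Employed) = 42/79 ≈ 53.16%


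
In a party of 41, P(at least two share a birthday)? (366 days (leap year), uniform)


P(all different) = Π(366-i)/366 for i=0..40
= 0.097493
P(match) = 1 - 0.097493 = 0.902507

P ≈ 0.9025 ≈ 90.25%


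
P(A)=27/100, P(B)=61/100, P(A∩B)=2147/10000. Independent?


P(A)×P(B) = 1647/10000
P(A∩B) = 2147/10000
Not equal → NOT independent

No, not independent


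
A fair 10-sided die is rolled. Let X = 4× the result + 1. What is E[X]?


E[die] = (1+10)/2 = 11/2
E[X] = 4×11/2 + 1 = 23

E[X] = 23


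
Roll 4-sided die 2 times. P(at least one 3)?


P(no 3)^2 = (3/4)^2 = 9/16
P(≥1) = 1 - 9/16 = 7/16

P = 7/16 ≈ 43.75%


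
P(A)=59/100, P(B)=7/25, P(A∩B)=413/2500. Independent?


P(A)×P(B) = 413/2500
P(A∩B) = 413/2500
Equal ✓ → Independent

Yes, independent


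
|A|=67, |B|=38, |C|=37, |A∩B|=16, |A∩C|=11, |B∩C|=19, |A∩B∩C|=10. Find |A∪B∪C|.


|A∪B∪C| = 67+38+37-16-11-19+10 = 106

|A∪B∪C| = 106


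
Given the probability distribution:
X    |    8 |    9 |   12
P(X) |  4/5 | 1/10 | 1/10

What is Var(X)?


E[X] = 17/2
E[X²] = 737/10
Var(X) = E[X²] - (E[X])² = 737/10 - 289/4 = 29/20

Var(X) = 29/20 ≈ 1.4500


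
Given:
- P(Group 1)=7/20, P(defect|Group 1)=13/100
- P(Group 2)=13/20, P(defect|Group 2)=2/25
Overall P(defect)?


P(B) = Σ P(B|Aᵢ)×P(Aᵢ)
  13/100×7/20 = 91/2000
  2/25×13/20 = 13/250
Sum = 39/400

P(defect) = 39/400 ≈ 9.75%


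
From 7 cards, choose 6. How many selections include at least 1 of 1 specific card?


Complement: C(7,6) - C(6,6) = 7 - 1 = 6

6


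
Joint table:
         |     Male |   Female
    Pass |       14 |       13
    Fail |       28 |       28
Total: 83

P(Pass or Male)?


P(Pass∨Male) = P(Pass) + P(Male) - P(Pass∧Male)
= (27 + 42 - 14)/83 = 55/83

P = 55/83 ≈ 66.27%


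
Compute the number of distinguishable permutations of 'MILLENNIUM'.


Letters: 10, freq: {'M': 2, 'I': 2, 'L': 2, 'E': 1, 'N': 2, 'U': 1}
10!/(2!×2!×2!×1!×2!×1!) = 3628800/16 = 226800

226800


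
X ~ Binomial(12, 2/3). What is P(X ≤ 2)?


P(X ≤ 2) = Σ P(X=i) for i=0..2
P(X=0) = 1/531441
P(X=1) = 8/177147
P(X=2) = 88/177147
Sum = 289/531441

P(X ≤ 2) = 289/531441 ≈ 0.05%


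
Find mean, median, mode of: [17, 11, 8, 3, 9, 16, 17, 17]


Sorted: [3, 8, 9, 11, 16, 17, 17, 17]
Mean = 98/8 = 49/4
Median = 27/2
Freq: {17: 3, 11: 1, 8: 1, 3: 1, 9: 1, 16: 1}
Mode: [17]

Mean=49/4, Median=27/2, Mode=17


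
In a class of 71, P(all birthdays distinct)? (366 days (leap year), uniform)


P(all different) = Π(366-i)/366 for i=0..70
= (366/366)×(365/366)×...×(296/366)
= 0.000694

P ≈ 0.0007 ≈ 0.07%


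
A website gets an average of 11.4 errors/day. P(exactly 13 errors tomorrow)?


Poisson(λ=11.4): P(X=13) = e^(-λ)×λ^k/k!
= e^(-11.4) × 11.4^13 / 13!
≈ 1.119548484e-05 × 5.4924114946e+13 / 6227020800 ≈ 0.098747

P(X=13) ≈ 0.098747 ≈ 9.87%


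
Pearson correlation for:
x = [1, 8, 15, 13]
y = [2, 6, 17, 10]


n=4, Σx=37, Σy=35, Σxy=435, Σx²=459, Σy²=429
r = (4×435 - 37×35)/√((4×459 - 37²)(4×429 - 35²))
= 445/√(467×491) = 445/√229297 ≈ 445/478.8497 ≈ 0.9293

r ≈ 0.9293


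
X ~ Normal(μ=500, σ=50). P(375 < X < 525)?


z₁=(375-500)/50=-2.5, z₂=(525-500)/50=0.5
P = Φ(0.5) - Φ(-2.5) = 0.691462 - 0.006210 = 0.685252 ≈ 0.6853

P(375 < X < 525) ≈ 0.6853


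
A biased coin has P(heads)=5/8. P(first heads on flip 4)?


Geometric: P(X=4) = (1-p)^(k-1)×p = (3/8)^3×5/8 = 135/4096

P(X=4) = 135/4096 ≈ 3.30%


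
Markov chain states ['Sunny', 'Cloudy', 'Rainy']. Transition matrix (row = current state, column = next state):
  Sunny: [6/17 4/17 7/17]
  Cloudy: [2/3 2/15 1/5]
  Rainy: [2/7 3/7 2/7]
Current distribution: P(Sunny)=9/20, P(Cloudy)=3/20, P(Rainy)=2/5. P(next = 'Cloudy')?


P(next=Cloudy) = Σᵢ P(now=i)×P(i→Cloudy)
= 9/20×4/17 + 3/20×2/15 + 2/5×3/7
= 9/85 + 1/50 + 6/35 = 1769/5950

P = 1769/5950 ≈ 0.2973


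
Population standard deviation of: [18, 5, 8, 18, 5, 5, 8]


Mean = 67/7
  (18-67/7)²=3481/49
  (5-67/7)²=1024/49
  (8-67/7)²=121/49
  (18-67/7)²=3481/49
  (5-67/7)²=1024/49
  (5-67/7)²=1024/49
  (8-67/7)²=121/49
Σ(x-μ)² = 1468/7
σ² = (1468/7)/7 = 1468/49

σ = √(1468/49) ≈ 5.4735


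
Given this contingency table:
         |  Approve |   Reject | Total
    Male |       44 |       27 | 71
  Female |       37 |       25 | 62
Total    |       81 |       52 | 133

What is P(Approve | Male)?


P(Approve | Male) = 44/(44+27) = 44/71

P(Approve|Male) = 44/71 ≈ 61.97%


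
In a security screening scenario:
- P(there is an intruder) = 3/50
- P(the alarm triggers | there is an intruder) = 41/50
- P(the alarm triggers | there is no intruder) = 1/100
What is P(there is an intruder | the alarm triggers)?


Using Bayes' theorem:
P(A|B) = P(B|A)·P(A) / P(B)

P(the alarm triggers) = 41/50 × 3/50 + 1/100 × 47/50
= 123/2500 + 47/5000 = 293/5000

P(there is an intruder|the alarm triggers) = (123/2500) / (293/5000) = 246/293

P(there is an intruder|the alarm triggers) = 246/293 ≈ 83.96%


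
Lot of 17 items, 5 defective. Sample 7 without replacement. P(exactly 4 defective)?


Hypergeometric: C(5,4)×C(12,3)/C(17,7)
= 5×220/19448 = 25/442

P(X=4) = 25/442 ≈ 5.66%


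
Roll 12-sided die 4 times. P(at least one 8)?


P(no 8)^4 = (11/12)^4 = 14641/20736
P(≥1) = 1 - 14641/20736 = 6095/20736

P = 6095/20736 ≈ 29.39%


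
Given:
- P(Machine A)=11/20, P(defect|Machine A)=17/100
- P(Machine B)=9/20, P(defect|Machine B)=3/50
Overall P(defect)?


P(B) = Σ P(B|Aᵢ)×P(Aᵢ)
  17/100×11/20 = 187/2000
  3/50×9/20 = 27/1000
Sum = 241/2000

P(defect) = 241/2000 ≈ 12.05%


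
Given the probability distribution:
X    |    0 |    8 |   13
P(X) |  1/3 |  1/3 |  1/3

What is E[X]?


E[X] = Σ x·P(X=x)
= (0)×(1/3) + (8)×(1/3) + (13)×(1/3)
= 7

E[X] = 7


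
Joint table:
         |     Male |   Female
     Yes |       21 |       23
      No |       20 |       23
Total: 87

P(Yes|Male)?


P(Yes|Male) = 21/(21+20) = 21/41

P = 21/41 ≈ 51.22%


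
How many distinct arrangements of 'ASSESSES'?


Letters: 8, freq: {'A': 1, 'S': 5, 'E': 2}
8!/(1!×5!×2!) = 40320/240 = 168

168


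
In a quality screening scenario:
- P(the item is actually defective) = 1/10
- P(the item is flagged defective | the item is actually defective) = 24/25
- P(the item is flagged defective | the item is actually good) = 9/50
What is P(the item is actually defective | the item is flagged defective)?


Using Bayes' theorem:
P(A|B) = P(B|A)·P(A) / P(B)

P(the item is flagged defective) = 24/25 × 1/10 + 9/50 × 9/10
= 12/125 + 81/500 = 129/500

P(the item is actually defective|the item is flagged defective) = (12/125) / (129/500) = 16/43

P(the item is actually defective|the item is flagged defective) = 16/43 ≈ 37.21%


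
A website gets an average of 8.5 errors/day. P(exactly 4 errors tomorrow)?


Poisson(λ=8.5): P(X=4) = e^(-λ)×λ^k/k!
= e^(-8.5) × 8.5^4 / 4!
≈ 0.000203468369 × 5220.0625 / 24 ≈ 0.044255

P(X=4) ≈ 0.044255 ≈ 4.43%


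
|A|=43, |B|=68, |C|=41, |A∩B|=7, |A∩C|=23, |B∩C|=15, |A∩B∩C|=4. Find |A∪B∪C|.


|A∪B∪C| = 43+68+41-7-23-15+4 = 111

|A∪B∪C| = 111


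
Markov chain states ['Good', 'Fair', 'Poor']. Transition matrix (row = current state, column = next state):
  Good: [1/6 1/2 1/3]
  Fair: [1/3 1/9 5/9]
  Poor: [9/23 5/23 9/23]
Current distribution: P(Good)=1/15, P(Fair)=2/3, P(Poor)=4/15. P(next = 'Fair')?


P(next=Fair) = Σᵢ P(now=i)×P(i→Fair)
= 1/15×1/2 + 2/3×1/9 + 4/15×5/23
= 1/30 + 2/27 + 4/69 = 1027/6210

P = 1027/6210 ≈ 0.1654


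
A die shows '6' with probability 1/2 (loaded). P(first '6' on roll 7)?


Geometric: P(X=7) = (1-p)^(k-1)×p = (1/2)^6×1/2 = 1/128

P(X=7) = 1/128 ≈ 0.78%


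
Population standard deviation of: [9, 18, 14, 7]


Mean = 48/4 = 12
  (9-12)²=9
  (18-12)²=36
  (14-12)²=4
  (7-12)²=25
Σ(x-μ)² = 74
σ² = 74/4 = 37/2

σ = √(37/2) ≈ 4.3012


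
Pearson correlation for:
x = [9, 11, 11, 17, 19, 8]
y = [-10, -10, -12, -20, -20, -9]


n=6, Σx=75, Σy=-81, Σxy=-1124, Σx²=1037, Σy²=1225
r = (6×(-1124) - 75×(-81))/√((6×1037 - 75²)(6×1225 - (-81)²))
= -669/√(597×789) = -669/√471033 ≈ -669/686.3184 ≈ -0.9748

r ≈ -0.9748


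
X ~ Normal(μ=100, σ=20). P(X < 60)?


z = (60-100)/20 = -2.0
P(Z < -2.0) = 0.0228

P(X < 60) ≈ 0.0228


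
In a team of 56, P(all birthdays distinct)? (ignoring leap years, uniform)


P(all different) = Π(365-i)/365 for i=0..55
= (365/365)×(364/365)×...×(310/365)
= 0.011668

P ≈ 0.0117 ≈ 1.17%


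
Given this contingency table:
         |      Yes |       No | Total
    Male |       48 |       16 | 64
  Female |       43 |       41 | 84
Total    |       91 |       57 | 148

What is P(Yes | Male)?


P(Yes | Male) = 48/(48+16) = 48/64 = 3/4

P(Yes|Male) = 3/4 ≈ 75.00%


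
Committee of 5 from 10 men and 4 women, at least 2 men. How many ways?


Count by #men:
  2M,3W: C(10,2)×C(4,3)=180
  3M,2W: C(10,3)×C(4,2)=720
  4M,1W: C(10,4)×C(4,1)=840
  5M,0W: C(10,5)×C(4,0)=252
Total = 1992

1992


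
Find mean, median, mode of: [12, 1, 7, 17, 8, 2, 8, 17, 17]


Sorted: [1, 2, 7, 8, 8, 12, 17, 17, 17]
Mean = 89/9
Median = 8
Freq: {12: 1, 1: 1, 7: 1, 17: 3, 8: 2, 2: 1}
Mode: [17]

Mean=89/9, Median=8, Mode=17


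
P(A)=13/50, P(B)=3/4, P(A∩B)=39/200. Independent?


P(A)×P(B) = 39/200
P(A∩B) = 39/200
Equal ✓ → Independent

Yes, independent


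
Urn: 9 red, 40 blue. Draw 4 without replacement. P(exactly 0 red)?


Hypergeometric: C(9,0)×C(40,4)/C(49,4)
= 1×91390/211876 = 45695/105938

P(X=0) = 45695/105938 ≈ 43.13%


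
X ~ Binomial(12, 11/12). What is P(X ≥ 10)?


P(X ≥ 10) = Σ P(X=i) for i=10..12
P(X=10) = 285311670611/1486016741376
P(X=11) = 285311670611/743008370688
P(X=12) = 3138428376721/8916100448256
Sum = 8274038447719/8916100448256

P(X ≥ 10) = 8274038447719/8916100448256 ≈ 92.80%
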